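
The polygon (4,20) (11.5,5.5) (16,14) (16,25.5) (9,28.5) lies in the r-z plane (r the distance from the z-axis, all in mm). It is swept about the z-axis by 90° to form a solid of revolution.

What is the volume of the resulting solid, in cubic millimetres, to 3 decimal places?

Volume = 2930.059 mm³

Profile (r,z), 5 vertices: (4,20) (11.5,5.5) (16,14) (16,25.5) (9,28.5)
edge 0: (4,20)→(11.5,5.5)  cross = 4·5.5 − 11.5·20 = -208.0000; (r_i+r_j)·cross = 15.5·-208.0000 = -3224.0000
edge 1: (11.5,5.5)→(16,14)  cross = 11.5·14 − 16·5.5 = 73.0000; (r_i+r_j)·cross = 27.5·73.0000 = 2007.5000
edge 2: (16,14)→(16,25.5)  cross = 16·25.5 − 16·14 = 184.0000; (r_i+r_j)·cross = 32·184.0000 = 5888.0000
edge 3: (16,25.5)→(9,28.5)  cross = 16·28.5 − 9·25.5 = 226.5000; (r_i+r_j)·cross = 25·226.5000 = 5662.5000
edge 4: (9,28.5)→(4,20)  cross = 9·20 − 4·28.5 = 66.0000; (r_i+r_j)·cross = 13·66.0000 = 858.0000
Σcross = 341.5000 → A = |Σcross|/2 = 170.7500 mm²
Σ(r_i+r_j)·cross = 11192.0000 → first moment M = |Σ|/6 = 1865.3333
R_c = M/A = 1865.3333/170.7500 = 10.9244 mm
θ = 90° = 1.570796 rad
V = θ·R_c·A = 1.570796·10.9244·170.7500 = 2930.059 mm³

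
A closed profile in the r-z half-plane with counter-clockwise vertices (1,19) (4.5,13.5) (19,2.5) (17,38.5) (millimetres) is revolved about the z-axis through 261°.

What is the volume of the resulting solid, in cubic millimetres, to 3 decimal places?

Profile (r,z), 4 vertices: (1,19) (4.5,13.5) (19,2.5) (17,38.5)
edge 0: (1,19)→(4.5,13.5)  cross = 1·13.5 − 4.5·19 = -72.0000; (r_i+r_j)·cross = 5.5·-72.0000 = -396.0000
edge 1: (4.5,13.5)→(19,2.5)  cross = 4.5·2.5 − 19·13.5 = -245.2500; (r_i+r_j)·cross = 23.5·-245.2500 = -5763.3750
edge 2: (19,2.5)→(17,38.5)  cross = 19·38.5 − 17·2.5 = 689.0000; (r_i+r_j)·cross = 36·689.0000 = 24804.0000
edge 3: (17,38.5)→(1,19)  cross = 17·19 − 1·38.5 = 284.5000; (r_i+r_j)·cross = 18·284.5000 = 5121.0000
Σcross = 656.2500 → A = |Σcross|/2 = 328.1250 mm²
Σ(r_i+r_j)·cross = 23765.6250 → first moment M = |Σ|/6 = 3960.9375
R_c = M/A = 3960.9375/328.1250 = 12.0714 mm
θ = 261° = 4.555309 rad
V = θ·R_c·A = 4.555309·12.0714·328.1250 = 18043.296 mm³

Volume = 18043.296 mm³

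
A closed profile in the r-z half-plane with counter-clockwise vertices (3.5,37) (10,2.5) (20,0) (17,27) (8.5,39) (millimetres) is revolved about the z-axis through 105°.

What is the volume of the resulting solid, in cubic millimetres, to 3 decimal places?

Profile (r,z), 5 vertices: (3.5,37) (10,2.5) (20,0) (17,27) (8.5,39)
edge 0: (3.5,37)→(10,2.5)  cross = 3.5·2.5 − 10·37 = -361.2500; (r_i+r_j)·cross = 13.5·-361.2500 = -4876.8750
edge 1: (10,2.5)→(20,0)  cross = 10·0 − 20·2.5 = -50.0000; (r_i+r_j)·cross = 30·-50.0000 = -1500.0000
edge 2: (20,0)→(17,27)  cross = 20·27 − 17·0 = 540.0000; (r_i+r_j)·cross = 37·540.0000 = 19980.0000
edge 3: (17,27)→(8.5,39)  cross = 17·39 − 8.5·27 = 433.5000; (r_i+r_j)·cross = 25.5·433.5000 = 11054.2500
edge 4: (8.5,39)→(3.5,37)  cross = 8.5·37 − 3.5·39 = 178.0000; (r_i+r_j)·cross = 12·178.0000 = 2136.0000
Σcross = 740.2500 → A = |Σcross|/2 = 370.1250 mm²
Σ(r_i+r_j)·cross = 26793.3750 → first moment M = |Σ|/6 = 4465.5625
R_c = M/A = 4465.5625/370.1250 = 12.0650 mm
θ = 105° = 1.832596 rad
V = θ·R_c·A = 1.832596·12.0650·370.1250 = 8183.571 mm³

Volume = 8183.571 mm³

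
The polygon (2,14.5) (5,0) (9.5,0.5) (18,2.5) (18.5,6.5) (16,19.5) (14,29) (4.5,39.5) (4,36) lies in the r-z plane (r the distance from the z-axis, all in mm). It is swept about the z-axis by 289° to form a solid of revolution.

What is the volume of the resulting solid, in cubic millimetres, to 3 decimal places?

Volume = 20908.122 mm³

Profile (r,z), 9 vertices: (2,14.5) (5,0) (9.5,0.5) (18,2.5) (18.5,6.5) (16,19.5) (14,29) (4.5,39.5) (4,36)
edge 0: (2,14.5)→(5,0)  cross = 2·0 − 5·14.5 = -72.5000; (r_i+r_j)·cross = 7·-72.5000 = -507.5000
edge 1: (5,0)→(9.5,0.5)  cross = 5·0.5 − 9.5·0 = 2.5000; (r_i+r_j)·cross = 14.5·2.5000 = 36.2500
edge 2: (9.5,0.5)→(18,2.5)  cross = 9.5·2.5 − 18·0.5 = 14.7500; (r_i+r_j)·cross = 27.5·14.7500 = 405.6250
edge 3: (18,2.5)→(18.5,6.5)  cross = 18·6.5 − 18.5·2.5 = 70.7500; (r_i+r_j)·cross = 36.5·70.7500 = 2582.3750
edge 4: (18.5,6.5)→(16,19.5)  cross = 18.5·19.5 − 16·6.5 = 256.7500; (r_i+r_j)·cross = 34.5·256.7500 = 8857.8750
edge 5: (16,19.5)→(14,29)  cross = 16·29 − 14·19.5 = 191.0000; (r_i+r_j)·cross = 30·191.0000 = 5730.0000
edge 6: (14,29)→(4.5,39.5)  cross = 14·39.5 − 4.5·29 = 422.5000; (r_i+r_j)·cross = 18.5·422.5000 = 7816.2500
edge 7: (4.5,39.5)→(4,36)  cross = 4.5·36 − 4·39.5 = 4.0000; (r_i+r_j)·cross = 8.5·4.0000 = 34.0000
edge 8: (4,36)→(2,14.5)  cross = 4·14.5 − 2·36 = -14.0000; (r_i+r_j)·cross = 6·-14.0000 = -84.0000
Σcross = 875.7500 → A = |Σcross|/2 = 437.8750 mm²
Σ(r_i+r_j)·cross = 24870.8750 → first moment M = |Σ|/6 = 4145.1458
R_c = M/A = 4145.1458/437.8750 = 9.4665 mm
θ = 289° = 5.044002 rad
V = θ·R_c·A = 5.044002·9.4665·437.8750 = 20908.122 mm³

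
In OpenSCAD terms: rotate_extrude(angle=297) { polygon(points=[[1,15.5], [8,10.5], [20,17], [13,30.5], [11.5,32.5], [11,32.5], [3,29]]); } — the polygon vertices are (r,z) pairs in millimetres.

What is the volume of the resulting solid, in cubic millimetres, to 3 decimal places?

Volume = 12991.899 mm³

Profile (r,z), 7 vertices: (1,15.5) (8,10.5) (20,17) (13,30.5) (11.5,32.5) (11,32.5) (3,29)
edge 0: (1,15.5)→(8,10.5)  cross = 1·10.5 − 8·15.5 = -113.5000; (r_i+r_j)·cross = 9·-113.5000 = -1021.5000
edge 1: (8,10.5)→(20,17)  cross = 8·17 − 20·10.5 = -74.0000; (r_i+r_j)·cross = 28·-74.0000 = -2072.0000
edge 2: (20,17)→(13,30.5)  cross = 20·30.5 − 13·17 = 389.0000; (r_i+r_j)·cross = 33·389.0000 = 12837.0000
edge 3: (13,30.5)→(11.5,32.5)  cross = 13·32.5 − 11.5·30.5 = 71.7500; (r_i+r_j)·cross = 24.5·71.7500 = 1757.8750
edge 4: (11.5,32.5)→(11,32.5)  cross = 11.5·32.5 − 11·32.5 = 16.2500; (r_i+r_j)·cross = 22.5·16.2500 = 365.6250
edge 5: (11,32.5)→(3,29)  cross = 11·29 − 3·32.5 = 221.5000; (r_i+r_j)·cross = 14·221.5000 = 3101.0000
edge 6: (3,29)→(1,15.5)  cross = 3·15.5 − 1·29 = 17.5000; (r_i+r_j)·cross = 4·17.5000 = 70.0000
Σcross = 528.5000 → A = |Σcross|/2 = 264.2500 mm²
Σ(r_i+r_j)·cross = 15038.0000 → first moment M = |Σ|/6 = 2506.3333
R_c = M/A = 2506.3333/264.2500 = 9.4847 mm
θ = 297° = 5.183628 rad
V = θ·R_c·A = 5.183628·9.4847·264.2500 = 12991.899 mm³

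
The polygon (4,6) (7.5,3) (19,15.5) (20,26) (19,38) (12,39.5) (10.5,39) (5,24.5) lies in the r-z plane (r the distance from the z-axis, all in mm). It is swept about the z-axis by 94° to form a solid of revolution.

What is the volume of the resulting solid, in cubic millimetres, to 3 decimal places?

Profile (r,z), 8 vertices: (4,6) (7.5,3) (19,15.5) (20,26) (19,38) (12,39.5) (10.5,39) (5,24.5)
edge 0: (4,6)→(7.5,3)  cross = 4·3 − 7.5·6 = -33.0000; (r_i+r_j)·cross = 11.5·-33.0000 = -379.5000
edge 1: (7.5,3)→(19,15.5)  cross = 7.5·15.5 − 19·3 = 59.2500; (r_i+r_j)·cross = 26.5·59.2500 = 1570.1250
edge 2: (19,15.5)→(20,26)  cross = 19·26 − 20·15.5 = 184.0000; (r_i+r_j)·cross = 39·184.0000 = 7176.0000
edge 3: (20,26)→(19,38)  cross = 20·38 − 19·26 = 266.0000; (r_i+r_j)·cross = 39·266.0000 = 10374.0000
edge 4: (19,38)→(12,39.5)  cross = 19·39.5 − 12·38 = 294.5000; (r_i+r_j)·cross = 31·294.5000 = 9129.5000
edge 5: (12,39.5)→(10.5,39)  cross = 12·39 − 10.5·39.5 = 53.2500; (r_i+r_j)·cross = 22.5·53.2500 = 1198.1250
edge 6: (10.5,39)→(5,24.5)  cross = 10.5·24.5 − 5·39 = 62.2500; (r_i+r_j)·cross = 15.5·62.2500 = 964.8750
edge 7: (5,24.5)→(4,6)  cross = 5·6 − 4·24.5 = -68.0000; (r_i+r_j)·cross = 9·-68.0000 = -612.0000
Σcross = 818.2500 → A = |Σcross|/2 = 409.1250 mm²
Σ(r_i+r_j)·cross = 29421.1250 → first moment M = |Σ|/6 = 4903.5208
R_c = M/A = 4903.5208/409.1250 = 11.9854 mm
θ = 94° = 1.640609 rad
V = θ·R_c·A = 1.640609·11.9854·409.1250 = 8044.763 mm³

Volume = 8044.763 mm³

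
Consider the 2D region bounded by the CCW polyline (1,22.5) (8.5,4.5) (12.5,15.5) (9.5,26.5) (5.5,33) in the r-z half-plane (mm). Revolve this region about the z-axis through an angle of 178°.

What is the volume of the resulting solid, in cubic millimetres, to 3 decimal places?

Profile (r,z), 5 vertices: (1,22.5) (8.5,4.5) (12.5,15.5) (9.5,26.5) (5.5,33)
edge 0: (1,22.5)→(8.5,4.5)  cross = 1·4.5 − 8.5·22.5 = -186.7500; (r_i+r_j)·cross = 9.5·-186.7500 = -1774.1250
edge 1: (8.5,4.5)→(12.5,15.5)  cross = 8.5·15.5 − 12.5·4.5 = 75.5000; (r_i+r_j)·cross = 21·75.5000 = 1585.5000
edge 2: (12.5,15.5)→(9.5,26.5)  cross = 12.5·26.5 − 9.5·15.5 = 184.0000; (r_i+r_j)·cross = 22·184.0000 = 4048.0000
edge 3: (9.5,26.5)→(5.5,33)  cross = 9.5·33 − 5.5·26.5 = 167.7500; (r_i+r_j)·cross = 15·167.7500 = 2516.2500
edge 4: (5.5,33)→(1,22.5)  cross = 5.5·22.5 − 1·33 = 90.7500; (r_i+r_j)·cross = 6.5·90.7500 = 589.8750
Σcross = 331.2500 → A = |Σcross|/2 = 165.6250 mm²
Σ(r_i+r_j)·cross = 6965.5000 → first moment M = |Σ|/6 = 1160.9167
R_c = M/A = 1160.9167/165.6250 = 7.0093 mm
θ = 178° = 3.106686 rad
V = θ·R_c·A = 3.106686·7.0093·165.6250 = 3606.604 mm³

Volume = 3606.604 mm³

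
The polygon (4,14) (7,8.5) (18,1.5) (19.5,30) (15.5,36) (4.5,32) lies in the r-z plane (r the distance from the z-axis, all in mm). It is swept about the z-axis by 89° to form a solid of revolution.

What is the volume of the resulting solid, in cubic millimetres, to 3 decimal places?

Volume = 7587.854 mm³

Profile (r,z), 6 vertices: (4,14) (7,8.5) (18,1.5) (19.5,30) (15.5,36) (4.5,32)
edge 0: (4,14)→(7,8.5)  cross = 4·8.5 − 7·14 = -64.0000; (r_i+r_j)·cross = 11·-64.0000 = -704.0000
edge 1: (7,8.5)→(18,1.5)  cross = 7·1.5 − 18·8.5 = -142.5000; (r_i+r_j)·cross = 25·-142.5000 = -3562.5000
edge 2: (18,1.5)→(19.5,30)  cross = 18·30 − 19.5·1.5 = 510.7500; (r_i+r_j)·cross = 37.5·510.7500 = 19153.1250
edge 3: (19.5,30)→(15.5,36)  cross = 19.5·36 − 15.5·30 = 237.0000; (r_i+r_j)·cross = 35·237.0000 = 8295.0000
edge 4: (15.5,36)→(4.5,32)  cross = 15.5·32 − 4.5·36 = 334.0000; (r_i+r_j)·cross = 20·334.0000 = 6680.0000
edge 5: (4.5,32)→(4,14)  cross = 4.5·14 − 4·32 = -65.0000; (r_i+r_j)·cross = 8.5·-65.0000 = -552.5000
Σcross = 810.2500 → A = |Σcross|/2 = 405.1250 mm²
Σ(r_i+r_j)·cross = 29309.1250 → first moment M = |Σ|/6 = 4884.8542
R_c = M/A = 4884.8542/405.1250 = 12.0576 mm
θ = 89° = 1.553343 rad
V = θ·R_c·A = 1.553343·12.0576·405.1250 = 7587.854 mm³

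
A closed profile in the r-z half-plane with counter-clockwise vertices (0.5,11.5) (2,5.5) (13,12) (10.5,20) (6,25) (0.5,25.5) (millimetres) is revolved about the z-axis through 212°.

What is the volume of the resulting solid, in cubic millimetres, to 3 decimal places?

Volume = 3480.173 mm³

Profile (r,z), 6 vertices: (0.5,11.5) (2,5.5) (13,12) (10.5,20) (6,25) (0.5,25.5)
edge 0: (0.5,11.5)→(2,5.5)  cross = 0.5·5.5 − 2·11.5 = -20.2500; (r_i+r_j)·cross = 2.5·-20.2500 = -50.6250
edge 1: (2,5.5)→(13,12)  cross = 2·12 − 13·5.5 = -47.5000; (r_i+r_j)·cross = 15·-47.5000 = -712.5000
edge 2: (13,12)→(10.5,20)  cross = 13·20 − 10.5·12 = 134.0000; (r_i+r_j)·cross = 23.5·134.0000 = 3149.0000
edge 3: (10.5,20)→(6,25)  cross = 10.5·25 − 6·20 = 142.5000; (r_i+r_j)·cross = 16.5·142.5000 = 2351.2500
edge 4: (6,25)→(0.5,25.5)  cross = 6·25.5 − 0.5·25 = 140.5000; (r_i+r_j)·cross = 6.5·140.5000 = 913.2500
edge 5: (0.5,25.5)→(0.5,11.5)  cross = 0.5·11.5 − 0.5·25.5 = -7.0000; (r_i+r_j)·cross = 1·-7.0000 = -7.0000
Σcross = 342.2500 → A = |Σcross|/2 = 171.1250 mm²
Σ(r_i+r_j)·cross = 5643.3750 → first moment M = |Σ|/6 = 940.5625
R_c = M/A = 940.5625/171.1250 = 5.4963 mm
θ = 212° = 3.700098 rad
V = θ·R_c·A = 3.700098·5.4963·171.1250 = 3480.173 mm³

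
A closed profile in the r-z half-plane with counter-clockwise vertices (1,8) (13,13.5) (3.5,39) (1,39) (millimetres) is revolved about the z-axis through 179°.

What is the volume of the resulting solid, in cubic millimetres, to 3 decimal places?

Volume = 3486.344 mm³

Profile (r,z), 4 vertices: (1,8) (13,13.5) (3.5,39) (1,39)
edge 0: (1,8)→(13,13.5)  cross = 1·13.5 − 13·8 = -90.5000; (r_i+r_j)·cross = 14·-90.5000 = -1267.0000
edge 1: (13,13.5)→(3.5,39)  cross = 13·39 − 3.5·13.5 = 459.7500; (r_i+r_j)·cross = 16.5·459.7500 = 7585.8750
edge 2: (3.5,39)→(1,39)  cross = 3.5·39 − 1·39 = 97.5000; (r_i+r_j)·cross = 4.5·97.5000 = 438.7500
edge 3: (1,39)→(1,8)  cross = 1·8 − 1·39 = -31.0000; (r_i+r_j)·cross = 2·-31.0000 = -62.0000
Σcross = 435.7500 → A = |Σcross|/2 = 217.8750 mm²
Σ(r_i+r_j)·cross = 6695.6250 → first moment M = |Σ|/6 = 1115.9375
R_c = M/A = 1115.9375/217.8750 = 5.1219 mm
θ = 179° = 3.124139 rad
V = θ·R_c·A = 3.124139·5.1219·217.8750 = 3486.344 mm³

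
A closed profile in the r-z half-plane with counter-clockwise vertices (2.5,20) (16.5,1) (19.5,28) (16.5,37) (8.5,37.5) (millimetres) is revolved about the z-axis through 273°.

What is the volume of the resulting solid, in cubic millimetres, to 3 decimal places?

Profile (r,z), 5 vertices: (2.5,20) (16.5,1) (19.5,28) (16.5,37) (8.5,37.5)
edge 0: (2.5,20)→(16.5,1)  cross = 2.5·1 − 16.5·20 = -327.5000; (r_i+r_j)·cross = 19·-327.5000 = -6222.5000
edge 1: (16.5,1)→(19.5,28)  cross = 16.5·28 − 19.5·1 = 442.5000; (r_i+r_j)·cross = 36·442.5000 = 15930.0000
edge 2: (19.5,28)→(16.5,37)  cross = 19.5·37 − 16.5·28 = 259.5000; (r_i+r_j)·cross = 36·259.5000 = 9342.0000
edge 3: (16.5,37)→(8.5,37.5)  cross = 16.5·37.5 − 8.5·37 = 304.2500; (r_i+r_j)·cross = 25·304.2500 = 7606.2500
edge 4: (8.5,37.5)→(2.5,20)  cross = 8.5·20 − 2.5·37.5 = 76.2500; (r_i+r_j)·cross = 11·76.2500 = 838.7500
Σcross = 755.0000 → A = |Σcross|/2 = 377.5000 mm²
Σ(r_i+r_j)·cross = 27494.5000 → first moment M = |Σ|/6 = 4582.4167
R_c = M/A = 4582.4167/377.5000 = 12.1389 mm
θ = 273° = 4.764749 rad
V = θ·R_c·A = 4.764749·12.1389·377.5000 = 21834.065 mm³

Volume = 21834.065 mm³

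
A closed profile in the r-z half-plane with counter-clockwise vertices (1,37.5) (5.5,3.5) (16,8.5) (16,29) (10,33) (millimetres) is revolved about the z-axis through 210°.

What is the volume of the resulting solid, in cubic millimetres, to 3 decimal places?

Volume = 11563.221 mm³

Profile (r,z), 5 vertices: (1,37.5) (5.5,3.5) (16,8.5) (16,29) (10,33)
edge 0: (1,37.5)→(5.5,3.5)  cross = 1·3.5 − 5.5·37.5 = -202.7500; (r_i+r_j)·cross = 6.5·-202.7500 = -1317.8750
edge 1: (5.5,3.5)→(16,8.5)  cross = 5.5·8.5 − 16·3.5 = -9.2500; (r_i+r_j)·cross = 21.5·-9.2500 = -198.8750
edge 2: (16,8.5)→(16,29)  cross = 16·29 − 16·8.5 = 328.0000; (r_i+r_j)·cross = 32·328.0000 = 10496.0000
edge 3: (16,29)→(10,33)  cross = 16·33 − 10·29 = 238.0000; (r_i+r_j)·cross = 26·238.0000 = 6188.0000
edge 4: (10,33)→(1,37.5)  cross = 10·37.5 − 1·33 = 342.0000; (r_i+r_j)·cross = 11·342.0000 = 3762.0000
Σcross = 696.0000 → A = |Σcross|/2 = 348.0000 mm²
Σ(r_i+r_j)·cross = 18929.2500 → first moment M = |Σ|/6 = 3154.8750
R_c = M/A = 3154.8750/348.0000 = 9.0657 mm
θ = 210° = 3.665191 rad
V = θ·R_c·A = 3.665191·9.0657·348.0000 = 11563.221 mm³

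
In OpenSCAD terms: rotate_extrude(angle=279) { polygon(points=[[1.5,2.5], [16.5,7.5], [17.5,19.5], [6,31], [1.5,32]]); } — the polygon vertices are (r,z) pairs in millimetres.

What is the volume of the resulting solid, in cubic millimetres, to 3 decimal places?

Volume = 13711.409 mm³

Profile (r,z), 5 vertices: (1.5,2.5) (16.5,7.5) (17.5,19.5) (6,31) (1.5,32)
edge 0: (1.5,2.5)→(16.5,7.5)  cross = 1.5·7.5 − 16.5·2.5 = -30.0000; (r_i+r_j)·cross = 18·-30.0000 = -540.0000
edge 1: (16.5,7.5)→(17.5,19.5)  cross = 16.5·19.5 − 17.5·7.5 = 190.5000; (r_i+r_j)·cross = 34·190.5000 = 6477.0000
edge 2: (17.5,19.5)→(6,31)  cross = 17.5·31 − 6·19.5 = 425.5000; (r_i+r_j)·cross = 23.5·425.5000 = 9999.2500
edge 3: (6,31)→(1.5,32)  cross = 6·32 − 1.5·31 = 145.5000; (r_i+r_j)·cross = 7.5·145.5000 = 1091.2500
edge 4: (1.5,32)→(1.5,2.5)  cross = 1.5·2.5 − 1.5·32 = -44.2500; (r_i+r_j)·cross = 3·-44.2500 = -132.7500
Σcross = 687.2500 → A = |Σcross|/2 = 343.6250 mm²
Σ(r_i+r_j)·cross = 16894.7500 → first moment M = |Σ|/6 = 2815.7917
R_c = M/A = 2815.7917/343.6250 = 8.1944 mm
θ = 279° = 4.869469 rad
V = θ·R_c·A = 4.869469·8.1944·343.6250 = 13711.409 mm³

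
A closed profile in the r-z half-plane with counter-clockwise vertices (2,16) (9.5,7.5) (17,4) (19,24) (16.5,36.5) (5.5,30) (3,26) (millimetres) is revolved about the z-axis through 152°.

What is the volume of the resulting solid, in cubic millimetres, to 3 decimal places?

Profile (r,z), 7 vertices: (2,16) (9.5,7.5) (17,4) (19,24) (16.5,36.5) (5.5,30) (3,26)
edge 0: (2,16)→(9.5,7.5)  cross = 2·7.5 − 9.5·16 = -137.0000; (r_i+r_j)·cross = 11.5·-137.0000 = -1575.5000
edge 1: (9.5,7.5)→(17,4)  cross = 9.5·4 − 17·7.5 = -89.5000; (r_i+r_j)·cross = 26.5·-89.5000 = -2371.7500
edge 2: (17,4)→(19,24)  cross = 17·24 − 19·4 = 332.0000; (r_i+r_j)·cross = 36·332.0000 = 11952.0000
edge 3: (19,24)→(16.5,36.5)  cross = 19·36.5 − 16.5·24 = 297.5000; (r_i+r_j)·cross = 35.5·297.5000 = 10561.2500
edge 4: (16.5,36.5)→(5.5,30)  cross = 16.5·30 − 5.5·36.5 = 294.2500; (r_i+r_j)·cross = 22·294.2500 = 6473.5000
edge 5: (5.5,30)→(3,26)  cross = 5.5·26 − 3·30 = 53.0000; (r_i+r_j)·cross = 8.5·53.0000 = 450.5000
edge 6: (3,26)→(2,16)  cross = 3·16 − 2·26 = -4.0000; (r_i+r_j)·cross = 5·-4.0000 = -20.0000
Σcross = 746.2500 → A = |Σcross|/2 = 373.1250 mm²
Σ(r_i+r_j)·cross = 25470.0000 → first moment M = |Σ|/6 = 4245.0000
R_c = M/A = 4245.0000/373.1250 = 11.3769 mm
θ = 152° = 2.652900 rad
V = θ·R_c·A = 2.652900·11.3769·373.1250 = 11261.562 mm³

Volume = 11261.562 mm³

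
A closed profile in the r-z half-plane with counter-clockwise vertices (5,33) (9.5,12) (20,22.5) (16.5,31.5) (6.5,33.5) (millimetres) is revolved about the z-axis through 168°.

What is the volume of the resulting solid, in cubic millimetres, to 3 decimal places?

Profile (r,z), 5 vertices: (5,33) (9.5,12) (20,22.5) (16.5,31.5) (6.5,33.5)
edge 0: (5,33)→(9.5,12)  cross = 5·12 − 9.5·33 = -253.5000; (r_i+r_j)·cross = 14.5·-253.5000 = -3675.7500
edge 1: (9.5,12)→(20,22.5)  cross = 9.5·22.5 − 20·12 = -26.2500; (r_i+r_j)·cross = 29.5·-26.2500 = -774.3750
edge 2: (20,22.5)→(16.5,31.5)  cross = 20·31.5 − 16.5·22.5 = 258.7500; (r_i+r_j)·cross = 36.5·258.7500 = 9444.3750
edge 3: (16.5,31.5)→(6.5,33.5)  cross = 16.5·33.5 − 6.5·31.5 = 348.0000; (r_i+r_j)·cross = 23·348.0000 = 8004.0000
edge 4: (6.5,33.5)→(5,33)  cross = 6.5·33 − 5·33.5 = 47.0000; (r_i+r_j)·cross = 11.5·47.0000 = 540.5000
Σcross = 374.0000 → A = |Σcross|/2 = 187.0000 mm²
Σ(r_i+r_j)·cross = 13538.7500 → first moment M = |Σ|/6 = 2256.4583
R_c = M/A = 2256.4583/187.0000 = 12.0666 mm
θ = 168° = 2.932153 rad
V = θ·R_c·A = 2.932153·12.0666·187.0000 = 6616.281 mm³

Volume = 6616.281 mm³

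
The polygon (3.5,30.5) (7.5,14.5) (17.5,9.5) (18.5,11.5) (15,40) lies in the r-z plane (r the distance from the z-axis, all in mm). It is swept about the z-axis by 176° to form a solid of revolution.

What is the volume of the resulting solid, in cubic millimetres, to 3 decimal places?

Volume = 9871.931 mm³

Profile (r,z), 5 vertices: (3.5,30.5) (7.5,14.5) (17.5,9.5) (18.5,11.5) (15,40)
edge 0: (3.5,30.5)→(7.5,14.5)  cross = 3.5·14.5 − 7.5·30.5 = -178.0000; (r_i+r_j)·cross = 11·-178.0000 = -1958.0000
edge 1: (7.5,14.5)→(17.5,9.5)  cross = 7.5·9.5 − 17.5·14.5 = -182.5000; (r_i+r_j)·cross = 25·-182.5000 = -4562.5000
edge 2: (17.5,9.5)→(18.5,11.5)  cross = 17.5·11.5 − 18.5·9.5 = 25.5000; (r_i+r_j)·cross = 36·25.5000 = 918.0000
edge 3: (18.5,11.5)→(15,40)  cross = 18.5·40 − 15·11.5 = 567.5000; (r_i+r_j)·cross = 33.5·567.5000 = 19011.2500
edge 4: (15,40)→(3.5,30.5)  cross = 15·30.5 − 3.5·40 = 317.5000; (r_i+r_j)·cross = 18.5·317.5000 = 5873.7500
Σcross = 550.0000 → A = |Σcross|/2 = 275.0000 mm²
Σ(r_i+r_j)·cross = 19282.5000 → first moment M = |Σ|/6 = 3213.7500
R_c = M/A = 3213.7500/275.0000 = 11.6864 mm
θ = 176° = 3.071779 rad
V = θ·R_c·A = 3.071779·11.6864·275.0000 = 9871.931 mm³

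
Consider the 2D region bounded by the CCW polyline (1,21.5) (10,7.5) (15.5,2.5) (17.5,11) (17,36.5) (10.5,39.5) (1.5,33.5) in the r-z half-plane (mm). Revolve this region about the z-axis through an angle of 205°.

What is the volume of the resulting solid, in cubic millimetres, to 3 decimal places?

Profile (r,z), 7 vertices: (1,21.5) (10,7.5) (15.5,2.5) (17.5,11) (17,36.5) (10.5,39.5) (1.5,33.5)
edge 0: (1,21.5)→(10,7.5)  cross = 1·7.5 − 10·21.5 = -207.5000; (r_i+r_j)·cross = 11·-207.5000 = -2282.5000
edge 1: (10,7.5)→(15.5,2.5)  cross = 10·2.5 − 15.5·7.5 = -91.2500; (r_i+r_j)·cross = 25.5·-91.2500 = -2326.8750
edge 2: (15.5,2.5)→(17.5,11)  cross = 15.5·11 − 17.5·2.5 = 126.7500; (r_i+r_j)·cross = 33·126.7500 = 4182.7500
edge 3: (17.5,11)→(17,36.5)  cross = 17.5·36.5 − 17·11 = 451.7500; (r_i+r_j)·cross = 34.5·451.7500 = 15585.3750
edge 4: (17,36.5)→(10.5,39.5)  cross = 17·39.5 − 10.5·36.5 = 288.2500; (r_i+r_j)·cross = 27.5·288.2500 = 7926.8750
edge 5: (10.5,39.5)→(1.5,33.5)  cross = 10.5·33.5 − 1.5·39.5 = 292.5000; (r_i+r_j)·cross = 12·292.5000 = 3510.0000
edge 6: (1.5,33.5)→(1,21.5)  cross = 1.5·21.5 − 1·33.5 = -1.2500; (r_i+r_j)·cross = 2.5·-1.2500 = -3.1250
Σcross = 859.2500 → A = |Σcross|/2 = 429.6250 mm²
Σ(r_i+r_j)·cross = 26592.5000 → first moment M = |Σ|/6 = 4432.0833
R_c = M/A = 4432.0833/429.6250 = 10.3162 mm
θ = 205° = 3.577925 rad
V = θ·R_c·A = 3.577925·10.3162·429.6250 = 15857.662 mm³

Volume = 15857.662 mm³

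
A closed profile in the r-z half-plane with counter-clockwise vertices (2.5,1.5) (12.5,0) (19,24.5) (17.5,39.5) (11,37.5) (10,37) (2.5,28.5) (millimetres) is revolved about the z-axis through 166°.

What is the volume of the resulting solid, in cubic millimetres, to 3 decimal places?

Volume = 14568.382 mm³

Profile (r,z), 7 vertices: (2.5,1.5) (12.5,0) (19,24.5) (17.5,39.5) (11,37.5) (10,37) (2.5,28.5)
edge 0: (2.5,1.5)→(12.5,0)  cross = 2.5·0 − 12.5·1.5 = -18.7500; (r_i+r_j)·cross = 15·-18.7500 = -281.2500
edge 1: (12.5,0)→(19,24.5)  cross = 12.5·24.5 − 19·0 = 306.2500; (r_i+r_j)·cross = 31.5·306.2500 = 9646.8750
edge 2: (19,24.5)→(17.5,39.5)  cross = 19·39.5 − 17.5·24.5 = 321.7500; (r_i+r_j)·cross = 36.5·321.7500 = 11743.8750
edge 3: (17.5,39.5)→(11,37.5)  cross = 17.5·37.5 − 11·39.5 = 221.7500; (r_i+r_j)·cross = 28.5·221.7500 = 6319.8750
edge 4: (11,37.5)→(10,37)  cross = 11·37 − 10·37.5 = 32.0000; (r_i+r_j)·cross = 21·32.0000 = 672.0000
edge 5: (10,37)→(2.5,28.5)  cross = 10·28.5 − 2.5·37 = 192.5000; (r_i+r_j)·cross = 12.5·192.5000 = 2406.2500
edge 6: (2.5,28.5)→(2.5,1.5)  cross = 2.5·1.5 − 2.5·28.5 = -67.5000; (r_i+r_j)·cross = 5·-67.5000 = -337.5000
Σcross = 988.0000 → A = |Σcross|/2 = 494.0000 mm²
Σ(r_i+r_j)·cross = 30170.1250 → first moment M = |Σ|/6 = 5028.3542
R_c = M/A = 5028.3542/494.0000 = 10.1789 mm
θ = 166° = 2.897247 rad
V = θ·R_c·A = 2.897247·10.1789·494.0000 = 14568.382 mm³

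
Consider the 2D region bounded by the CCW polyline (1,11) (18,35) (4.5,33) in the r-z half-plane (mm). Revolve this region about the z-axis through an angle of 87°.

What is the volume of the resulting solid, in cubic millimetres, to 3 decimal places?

Profile (r,z), 3 vertices: (1,11) (18,35) (4.5,33)
edge 0: (1,11)→(18,35)  cross = 1·35 − 18·11 = -163.0000; (r_i+r_j)·cross = 19·-163.0000 = -3097.0000
edge 1: (18,35)→(4.5,33)  cross = 18·33 − 4.5·35 = 436.5000; (r_i+r_j)·cross = 22.5·436.5000 = 9821.2500
edge 2: (4.5,33)→(1,11)  cross = 4.5·11 − 1·33 = 16.5000; (r_i+r_j)·cross = 5.5·16.5000 = 90.7500
Σcross = 290.0000 → A = |Σcross|/2 = 145.0000 mm²
Σ(r_i+r_j)·cross = 6815.0000 → first moment M = |Σ|/6 = 1135.8333
R_c = M/A = 1135.8333/145.0000 = 7.8333 mm
θ = 87° = 1.518436 rad
V = θ·R_c·A = 1.518436·7.8333·145.0000 = 1724.691 mm³

Volume = 1724.691 mm³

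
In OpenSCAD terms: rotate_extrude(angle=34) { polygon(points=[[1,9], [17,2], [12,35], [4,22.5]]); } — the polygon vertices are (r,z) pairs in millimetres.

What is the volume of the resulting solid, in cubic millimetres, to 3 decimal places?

Volume = 1581.294 mm³

Profile (r,z), 4 vertices: (1,9) (17,2) (12,35) (4,22.5)
edge 0: (1,9)→(17,2)  cross = 1·2 − 17·9 = -151.0000; (r_i+r_j)·cross = 18·-151.0000 = -2718.0000
edge 1: (17,2)→(12,35)  cross = 17·35 − 12·2 = 571.0000; (r_i+r_j)·cross = 29·571.0000 = 16559.0000
edge 2: (12,35)→(4,22.5)  cross = 12·22.5 − 4·35 = 130.0000; (r_i+r_j)·cross = 16·130.0000 = 2080.0000
edge 3: (4,22.5)→(1,9)  cross = 4·9 − 1·22.5 = 13.5000; (r_i+r_j)·cross = 5·13.5000 = 67.5000
Σcross = 563.5000 → A = |Σcross|/2 = 281.7500 mm²
Σ(r_i+r_j)·cross = 15988.5000 → first moment M = |Σ|/6 = 2664.7500
R_c = M/A = 2664.7500/281.7500 = 9.4579 mm
θ = 34° = 0.593412 rad
V = θ·R_c·A = 0.593412·9.4579·281.7500 = 1581.294 mm³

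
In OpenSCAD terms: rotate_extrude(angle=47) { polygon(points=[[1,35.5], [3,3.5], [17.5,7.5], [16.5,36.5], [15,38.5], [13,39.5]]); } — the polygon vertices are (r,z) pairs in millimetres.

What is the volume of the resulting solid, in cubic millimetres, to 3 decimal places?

Profile (r,z), 6 vertices: (1,35.5) (3,3.5) (17.5,7.5) (16.5,36.5) (15,38.5) (13,39.5)
edge 0: (1,35.5)→(3,3.5)  cross = 1·3.5 − 3·35.5 = -103.0000; (r_i+r_j)·cross = 4·-103.0000 = -412.0000
edge 1: (3,3.5)→(17.5,7.5)  cross = 3·7.5 − 17.5·3.5 = -38.7500; (r_i+r_j)·cross = 20.5·-38.7500 = -794.3750
edge 2: (17.5,7.5)→(16.5,36.5)  cross = 17.5·36.5 − 16.5·7.5 = 515.0000; (r_i+r_j)·cross = 34·515.0000 = 17510.0000
edge 3: (16.5,36.5)→(15,38.5)  cross = 16.5·38.5 − 15·36.5 = 87.7500; (r_i+r_j)·cross = 31.5·87.7500 = 2764.1250
edge 4: (15,38.5)→(13,39.5)  cross = 15·39.5 − 13·38.5 = 92.0000; (r_i+r_j)·cross = 28·92.0000 = 2576.0000
edge 5: (13,39.5)→(1,35.5)  cross = 13·35.5 − 1·39.5 = 422.0000; (r_i+r_j)·cross = 14·422.0000 = 5908.0000
Σcross = 975.0000 → A = |Σcross|/2 = 487.5000 mm²
Σ(r_i+r_j)·cross = 27551.7500 → first moment M = |Σ|/6 = 4591.9583
R_c = M/A = 4591.9583/487.5000 = 9.4194 mm
θ = 47° = 0.820305 rad
V = θ·R_c·A = 0.820305·9.4194·487.5000 = 3766.805 mm³

Volume = 3766.805 mm³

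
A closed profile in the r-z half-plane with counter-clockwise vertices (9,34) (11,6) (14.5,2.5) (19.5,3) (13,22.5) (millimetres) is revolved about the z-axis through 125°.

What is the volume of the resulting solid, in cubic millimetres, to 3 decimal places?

Profile (r,z), 5 vertices: (9,34) (11,6) (14.5,2.5) (19.5,3) (13,22.5)
edge 0: (9,34)→(11,6)  cross = 9·6 − 11·34 = -320.0000; (r_i+r_j)·cross = 20·-320.0000 = -6400.0000
edge 1: (11,6)→(14.5,2.5)  cross = 11·2.5 − 14.5·6 = -59.5000; (r_i+r_j)·cross = 25.5·-59.5000 = -1517.2500
edge 2: (14.5,2.5)→(19.5,3)  cross = 14.5·3 − 19.5·2.5 = -5.2500; (r_i+r_j)·cross = 34·-5.2500 = -178.5000
edge 3: (19.5,3)→(13,22.5)  cross = 19.5·22.5 − 13·3 = 399.7500; (r_i+r_j)·cross = 32.5·399.7500 = 12991.8750
edge 4: (13,22.5)→(9,34)  cross = 13·34 − 9·22.5 = 239.5000; (r_i+r_j)·cross = 22·239.5000 = 5269.0000
Σcross = 254.5000 → A = |Σcross|/2 = 127.2500 mm²
Σ(r_i+r_j)·cross = 10165.1250 → first moment M = |Σ|/6 = 1694.1875
R_c = M/A = 1694.1875/127.2500 = 13.3139 mm
θ = 125° = 2.181662 rad
V = θ·R_c·A = 2.181662·13.3139·127.2500 = 3696.144 mm³

Volume = 3696.144 mm³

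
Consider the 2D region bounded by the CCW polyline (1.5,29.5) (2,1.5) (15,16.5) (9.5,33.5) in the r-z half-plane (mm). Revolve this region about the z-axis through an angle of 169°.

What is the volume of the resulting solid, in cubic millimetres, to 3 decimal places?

Volume = 5398.148 mm³

Profile (r,z), 4 vertices: (1.5,29.5) (2,1.5) (15,16.5) (9.5,33.5)
edge 0: (1.5,29.5)→(2,1.5)  cross = 1.5·1.5 − 2·29.5 = -56.7500; (r_i+r_j)·cross = 3.5·-56.7500 = -198.6250
edge 1: (2,1.5)→(15,16.5)  cross = 2·16.5 − 15·1.5 = 10.5000; (r_i+r_j)·cross = 17·10.5000 = 178.5000
edge 2: (15,16.5)→(9.5,33.5)  cross = 15·33.5 − 9.5·16.5 = 345.7500; (r_i+r_j)·cross = 24.5·345.7500 = 8470.8750
edge 3: (9.5,33.5)→(1.5,29.5)  cross = 9.5·29.5 − 1.5·33.5 = 230.0000; (r_i+r_j)·cross = 11·230.0000 = 2530.0000
Σcross = 529.5000 → A = |Σcross|/2 = 264.7500 mm²
Σ(r_i+r_j)·cross = 10980.7500 → first moment M = |Σ|/6 = 1830.1250
R_c = M/A = 1830.1250/264.7500 = 6.9127 mm
θ = 169° = 2.949606 rad
V = θ·R_c·A = 2.949606·6.9127·264.7500 = 5398.148 mm³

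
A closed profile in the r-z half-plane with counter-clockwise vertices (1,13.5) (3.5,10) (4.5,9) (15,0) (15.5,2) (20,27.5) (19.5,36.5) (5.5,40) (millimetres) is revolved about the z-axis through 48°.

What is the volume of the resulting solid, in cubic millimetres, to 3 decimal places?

Volume = 4757.872 mm³

Profile (r,z), 8 vertices: (1,13.5) (3.5,10) (4.5,9) (15,0) (15.5,2) (20,27.5) (19.5,36.5) (5.5,40)
edge 0: (1,13.5)→(3.5,10)  cross = 1·10 − 3.5·13.5 = -37.2500; (r_i+r_j)·cross = 4.5·-37.2500 = -167.6250
edge 1: (3.5,10)→(4.5,9)  cross = 3.5·9 − 4.5·10 = -13.5000; (r_i+r_j)·cross = 8·-13.5000 = -108.0000
edge 2: (4.5,9)→(15,0)  cross = 4.5·0 − 15·9 = -135.0000; (r_i+r_j)·cross = 19.5·-135.0000 = -2632.5000
edge 3: (15,0)→(15.5,2)  cross = 15·2 − 15.5·0 = 30.0000; (r_i+r_j)·cross = 30.5·30.0000 = 915.0000
edge 4: (15.5,2)→(20,27.5)  cross = 15.5·27.5 − 20·2 = 386.2500; (r_i+r_j)·cross = 35.5·386.2500 = 13711.8750
edge 5: (20,27.5)→(19.5,36.5)  cross = 20·36.5 − 19.5·27.5 = 193.7500; (r_i+r_j)·cross = 39.5·193.7500 = 7653.1250
edge 6: (19.5,36.5)→(5.5,40)  cross = 19.5·40 − 5.5·36.5 = 579.2500; (r_i+r_j)·cross = 25·579.2500 = 14481.2500
edge 7: (5.5,40)→(1,13.5)  cross = 5.5·13.5 − 1·40 = 34.2500; (r_i+r_j)·cross = 6.5·34.2500 = 222.6250
Σcross = 1037.7500 → A = |Σcross|/2 = 518.8750 mm²
Σ(r_i+r_j)·cross = 34075.7500 → first moment M = |Σ|/6 = 5679.2917
R_c = M/A = 5679.2917/518.8750 = 10.9454 mm
θ = 48° = 0.837758 rad
V = θ·R_c·A = 0.837758·10.9454·518.8750 = 4757.872 mm³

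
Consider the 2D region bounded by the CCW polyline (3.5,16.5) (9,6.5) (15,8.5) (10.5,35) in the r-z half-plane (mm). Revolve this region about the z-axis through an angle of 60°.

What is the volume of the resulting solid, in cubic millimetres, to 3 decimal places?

Volume = 1701.042 mm³

Profile (r,z), 4 vertices: (3.5,16.5) (9,6.5) (15,8.5) (10.5,35)
edge 0: (3.5,16.5)→(9,6.5)  cross = 3.5·6.5 − 9·16.5 = -125.7500; (r_i+r_j)·cross = 12.5·-125.7500 = -1571.8750
edge 1: (9,6.5)→(15,8.5)  cross = 9·8.5 − 15·6.5 = -21.0000; (r_i+r_j)·cross = 24·-21.0000 = -504.0000
edge 2: (15,8.5)→(10.5,35)  cross = 15·35 − 10.5·8.5 = 435.7500; (r_i+r_j)·cross = 25.5·435.7500 = 11111.6250
edge 3: (10.5,35)→(3.5,16.5)  cross = 10.5·16.5 − 3.5·35 = 50.7500; (r_i+r_j)·cross = 14·50.7500 = 710.5000
Σcross = 339.7500 → A = |Σcross|/2 = 169.8750 mm²
Σ(r_i+r_j)·cross = 9746.2500 → first moment M = |Σ|/6 = 1624.3750
R_c = M/A = 1624.3750/169.8750 = 9.5622 mm
θ = 60° = 1.047198 rad
V = θ·R_c·A = 1.047198·9.5622·169.8750 = 1701.042 mm³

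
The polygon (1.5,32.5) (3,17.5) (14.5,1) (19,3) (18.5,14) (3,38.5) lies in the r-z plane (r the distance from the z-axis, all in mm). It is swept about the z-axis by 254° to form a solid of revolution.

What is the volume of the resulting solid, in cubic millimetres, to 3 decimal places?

Profile (r,z), 6 vertices: (1.5,32.5) (3,17.5) (14.5,1) (19,3) (18.5,14) (3,38.5)
edge 0: (1.5,32.5)→(3,17.5)  cross = 1.5·17.5 − 3·32.5 = -71.2500; (r_i+r_j)·cross = 4.5·-71.2500 = -320.6250
edge 1: (3,17.5)→(14.5,1)  cross = 3·1 − 14.5·17.5 = -250.7500; (r_i+r_j)·cross = 17.5·-250.7500 = -4388.1250
edge 2: (14.5,1)→(19,3)  cross = 14.5·3 − 19·1 = 24.5000; (r_i+r_j)·cross = 33.5·24.5000 = 820.7500
edge 3: (19,3)→(18.5,14)  cross = 19·14 − 18.5·3 = 210.5000; (r_i+r_j)·cross = 37.5·210.5000 = 7893.7500
edge 4: (18.5,14)→(3,38.5)  cross = 18.5·38.5 − 3·14 = 670.2500; (r_i+r_j)·cross = 21.5·670.2500 = 14410.3750
edge 5: (3,38.5)→(1.5,32.5)  cross = 3·32.5 − 1.5·38.5 = 39.7500; (r_i+r_j)·cross = 4.5·39.7500 = 178.8750
Σcross = 623.0000 → A = |Σcross|/2 = 311.5000 mm²
Σ(r_i+r_j)·cross = 18595.0000 → first moment M = |Σ|/6 = 3099.1667
R_c = M/A = 3099.1667/311.5000 = 9.9492 mm
θ = 254° = 4.433136 rad
V = θ·R_c·A = 4.433136·9.9492·311.5000 = 13739.028 mm³

Volume = 13739.028 mm³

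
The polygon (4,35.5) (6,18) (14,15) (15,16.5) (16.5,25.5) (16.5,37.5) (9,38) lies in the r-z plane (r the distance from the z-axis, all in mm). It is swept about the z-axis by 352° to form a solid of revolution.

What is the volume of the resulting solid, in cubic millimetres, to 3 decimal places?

Volume = 15451.691 mm³

Profile (r,z), 7 vertices: (4,35.5) (6,18) (14,15) (15,16.5) (16.5,25.5) (16.5,37.5) (9,38)
edge 0: (4,35.5)→(6,18)  cross = 4·18 − 6·35.5 = -141.0000; (r_i+r_j)·cross = 10·-141.0000 = -1410.0000
edge 1: (6,18)→(14,15)  cross = 6·15 − 14·18 = -162.0000; (r_i+r_j)·cross = 20·-162.0000 = -3240.0000
edge 2: (14,15)→(15,16.5)  cross = 14·16.5 − 15·15 = 6.0000; (r_i+r_j)·cross = 29·6.0000 = 174.0000
edge 3: (15,16.5)→(16.5,25.5)  cross = 15·25.5 − 16.5·16.5 = 110.2500; (r_i+r_j)·cross = 31.5·110.2500 = 3472.8750
edge 4: (16.5,25.5)→(16.5,37.5)  cross = 16.5·37.5 − 16.5·25.5 = 198.0000; (r_i+r_j)·cross = 33·198.0000 = 6534.0000
edge 5: (16.5,37.5)→(9,38)  cross = 16.5·38 − 9·37.5 = 289.5000; (r_i+r_j)·cross = 25.5·289.5000 = 7382.2500
edge 6: (9,38)→(4,35.5)  cross = 9·35.5 − 4·38 = 167.5000; (r_i+r_j)·cross = 13·167.5000 = 2177.5000
Σcross = 468.2500 → A = |Σcross|/2 = 234.1250 mm²
Σ(r_i+r_j)·cross = 15090.6250 → first moment M = |Σ|/6 = 2515.1042
R_c = M/A = 2515.1042/234.1250 = 10.7426 mm
θ = 352° = 6.143559 rad
V = θ·R_c·A = 6.143559·10.7426·234.1250 = 15451.691 mm³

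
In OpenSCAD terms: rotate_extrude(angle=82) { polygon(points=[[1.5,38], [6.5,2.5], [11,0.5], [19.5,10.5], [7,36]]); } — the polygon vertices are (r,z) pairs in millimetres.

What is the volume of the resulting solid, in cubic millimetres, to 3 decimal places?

Volume = 4606.519 mm³

Profile (r,z), 5 vertices: (1.5,38) (6.5,2.5) (11,0.5) (19.5,10.5) (7,36)
edge 0: (1.5,38)→(6.5,2.5)  cross = 1.5·2.5 − 6.5·38 = -243.2500; (r_i+r_j)·cross = 8·-243.2500 = -1946.0000
edge 1: (6.5,2.5)→(11,0.5)  cross = 6.5·0.5 − 11·2.5 = -24.2500; (r_i+r_j)·cross = 17.5·-24.2500 = -424.3750
edge 2: (11,0.5)→(19.5,10.5)  cross = 11·10.5 − 19.5·0.5 = 105.7500; (r_i+r_j)·cross = 30.5·105.7500 = 3225.3750
edge 3: (19.5,10.5)→(7,36)  cross = 19.5·36 − 7·10.5 = 628.5000; (r_i+r_j)·cross = 26.5·628.5000 = 16655.2500
edge 4: (7,36)→(1.5,38)  cross = 7·38 − 1.5·36 = 212.0000; (r_i+r_j)·cross = 8.5·212.0000 = 1802.0000
Σcross = 678.7500 → A = |Σcross|/2 = 339.3750 mm²
Σ(r_i+r_j)·cross = 19312.2500 → first moment M = |Σ|/6 = 3218.7083
R_c = M/A = 3218.7083/339.3750 = 9.4842 mm
θ = 82° = 1.431170 rad
V = θ·R_c·A = 1.431170·9.4842·339.3750 = 4606.519 mm³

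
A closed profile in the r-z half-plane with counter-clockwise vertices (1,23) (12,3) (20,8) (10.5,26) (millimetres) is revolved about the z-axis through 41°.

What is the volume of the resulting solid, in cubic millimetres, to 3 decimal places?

Profile (r,z), 4 vertices: (1,23) (12,3) (20,8) (10.5,26)
edge 0: (1,23)→(12,3)  cross = 1·3 − 12·23 = -273.0000; (r_i+r_j)·cross = 13·-273.0000 = -3549.0000
edge 1: (12,3)→(20,8)  cross = 12·8 − 20·3 = 36.0000; (r_i+r_j)·cross = 32·36.0000 = 1152.0000
edge 2: (20,8)→(10.5,26)  cross = 20·26 − 10.5·8 = 436.0000; (r_i+r_j)·cross = 30.5·436.0000 = 13298.0000
edge 3: (10.5,26)→(1,23)  cross = 10.5·23 − 1·26 = 215.5000; (r_i+r_j)·cross = 11.5·215.5000 = 2478.2500
Σcross = 414.5000 → A = |Σcross|/2 = 207.2500 mm²
Σ(r_i+r_j)·cross = 13379.2500 → first moment M = |Σ|/6 = 2229.8750
R_c = M/A = 2229.8750/207.2500 = 10.7593 mm
θ = 41° = 0.715585 rad
V = θ·R_c·A = 0.715585·10.7593·207.2500 = 1595.665 mm³

Volume = 1595.665 mm³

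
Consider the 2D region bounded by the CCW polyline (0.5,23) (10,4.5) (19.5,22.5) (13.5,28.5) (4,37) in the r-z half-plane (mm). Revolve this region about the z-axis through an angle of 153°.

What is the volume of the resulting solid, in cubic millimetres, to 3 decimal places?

Volume = 7588.478 mm³

Profile (r,z), 5 vertices: (0.5,23) (10,4.5) (19.5,22.5) (13.5,28.5) (4,37)
edge 0: (0.5,23)→(10,4.5)  cross = 0.5·4.5 − 10·23 = -227.7500; (r_i+r_j)·cross = 10.5·-227.7500 = -2391.3750
edge 1: (10,4.5)→(19.5,22.5)  cross = 10·22.5 − 19.5·4.5 = 137.2500; (r_i+r_j)·cross = 29.5·137.2500 = 4048.8750
edge 2: (19.5,22.5)→(13.5,28.5)  cross = 19.5·28.5 − 13.5·22.5 = 252.0000; (r_i+r_j)·cross = 33·252.0000 = 8316.0000
edge 3: (13.5,28.5)→(4,37)  cross = 13.5·37 − 4·28.5 = 385.5000; (r_i+r_j)·cross = 17.5·385.5000 = 6746.2500
edge 4: (4,37)→(0.5,23)  cross = 4·23 − 0.5·37 = 73.5000; (r_i+r_j)·cross = 4.5·73.5000 = 330.7500
Σcross = 620.5000 → A = |Σcross|/2 = 310.2500 mm²
Σ(r_i+r_j)·cross = 17050.5000 → first moment M = |Σ|/6 = 2841.7500
R_c = M/A = 2841.7500/310.2500 = 9.1595 mm
θ = 153° = 2.670354 rad
V = θ·R_c·A = 2.670354·9.1595·310.2500 = 7588.478 mm³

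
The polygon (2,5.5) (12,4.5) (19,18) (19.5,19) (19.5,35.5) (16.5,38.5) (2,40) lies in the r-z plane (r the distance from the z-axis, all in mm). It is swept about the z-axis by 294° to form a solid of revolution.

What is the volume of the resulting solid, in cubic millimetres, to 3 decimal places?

Volume = 27905.760 mm³

Profile (r,z), 7 vertices: (2,5.5) (12,4.5) (19,18) (19.5,19) (19.5,35.5) (16.5,38.5) (2,40)
edge 0: (2,5.5)→(12,4.5)  cross = 2·4.5 − 12·5.5 = -57.0000; (r_i+r_j)·cross = 14·-57.0000 = -798.0000
edge 1: (12,4.5)→(19,18)  cross = 12·18 − 19·4.5 = 130.5000; (r_i+r_j)·cross = 31·130.5000 = 4045.5000
edge 2: (19,18)→(19.5,19)  cross = 19·19 − 19.5·18 = 10.0000; (r_i+r_j)·cross = 38.5·10.0000 = 385.0000
edge 3: (19.5,19)→(19.5,35.5)  cross = 19.5·35.5 − 19.5·19 = 321.7500; (r_i+r_j)·cross = 39·321.7500 = 12548.2500
edge 4: (19.5,35.5)→(16.5,38.5)  cross = 19.5·38.5 − 16.5·35.5 = 165.0000; (r_i+r_j)·cross = 36·165.0000 = 5940.0000
edge 5: (16.5,38.5)→(2,40)  cross = 16.5·40 − 2·38.5 = 583.0000; (r_i+r_j)·cross = 18.5·583.0000 = 10785.5000
edge 6: (2,40)→(2,5.5)  cross = 2·5.5 − 2·40 = -69.0000; (r_i+r_j)·cross = 4·-69.0000 = -276.0000
Σcross = 1084.2500 → A = |Σcross|/2 = 542.1250 mm²
Σ(r_i+r_j)·cross = 32630.2500 → first moment M = |Σ|/6 = 5438.3750
R_c = M/A = 5438.3750/542.1250 = 10.0316 mm
θ = 294° = 5.131268 rad
V = θ·R_c·A = 5.131268·10.0316·542.1250 = 27905.760 mm³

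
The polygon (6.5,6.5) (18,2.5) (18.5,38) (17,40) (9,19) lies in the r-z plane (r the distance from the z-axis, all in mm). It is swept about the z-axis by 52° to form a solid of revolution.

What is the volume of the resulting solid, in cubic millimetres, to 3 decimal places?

Profile (r,z), 5 vertices: (6.5,6.5) (18,2.5) (18.5,38) (17,40) (9,19)
edge 0: (6.5,6.5)→(18,2.5)  cross = 6.5·2.5 − 18·6.5 = -100.7500; (r_i+r_j)·cross = 24.5·-100.7500 = -2468.3750
edge 1: (18,2.5)→(18.5,38)  cross = 18·38 − 18.5·2.5 = 637.7500; (r_i+r_j)·cross = 36.5·637.7500 = 23277.8750
edge 2: (18.5,38)→(17,40)  cross = 18.5·40 − 17·38 = 94.0000; (r_i+r_j)·cross = 35.5·94.0000 = 3337.0000
edge 3: (17,40)→(9,19)  cross = 17·19 − 9·40 = -37.0000; (r_i+r_j)·cross = 26·-37.0000 = -962.0000
edge 4: (9,19)→(6.5,6.5)  cross = 9·6.5 − 6.5·19 = -65.0000; (r_i+r_j)·cross = 15.5·-65.0000 = -1007.5000
Σcross = 529.0000 → A = |Σcross|/2 = 264.5000 mm²
Σ(r_i+r_j)·cross = 22177.0000 → first moment M = |Σ|/6 = 3696.1667
R_c = M/A = 3696.1667/264.5000 = 13.9742 mm
θ = 52° = 0.907571 rad
V = θ·R_c·A = 0.907571·13.9742·264.5000 = 3354.534 mm³

Volume = 3354.534 mm³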